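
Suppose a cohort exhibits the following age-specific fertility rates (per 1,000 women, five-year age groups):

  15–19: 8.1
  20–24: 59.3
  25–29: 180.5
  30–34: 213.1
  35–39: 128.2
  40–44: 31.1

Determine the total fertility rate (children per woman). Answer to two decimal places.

Sum of ASFRs = 8.1 + 59.3 + 180.5 + 213.1 + 128.2 + 31.1 = 620.3
TFR = 5 × 620.3 / 1000 = 3.1015

3.10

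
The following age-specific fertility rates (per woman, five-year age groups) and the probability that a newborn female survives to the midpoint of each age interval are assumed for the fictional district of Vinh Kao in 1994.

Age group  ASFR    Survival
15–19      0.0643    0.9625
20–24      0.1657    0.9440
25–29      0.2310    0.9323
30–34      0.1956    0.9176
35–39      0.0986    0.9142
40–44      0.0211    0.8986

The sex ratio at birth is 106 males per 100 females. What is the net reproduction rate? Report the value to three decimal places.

Proportion female at birth = 100 / (100 + 106) = 0.48544.
Per-age-group product (5 × ASFR × survival probability):
  15–19: 5 × 0.0643 × 0.9625 = 0.30944
  20–24: 5 × 0.1657 × 0.9440 = 0.78210
  25–29: 5 × 0.2310 × 0.9323 = 1.07681
  30–34: 5 × 0.1956 × 0.9176 = 0.89741
  35–39: 5 × 0.0986 × 0.9142 = 0.45070
  40–44: 5 × 0.0211 × 0.8986 = 0.09480
Sum = 3.61126
NRR = 0.48544 × 3.61126 = 1.75305

1.753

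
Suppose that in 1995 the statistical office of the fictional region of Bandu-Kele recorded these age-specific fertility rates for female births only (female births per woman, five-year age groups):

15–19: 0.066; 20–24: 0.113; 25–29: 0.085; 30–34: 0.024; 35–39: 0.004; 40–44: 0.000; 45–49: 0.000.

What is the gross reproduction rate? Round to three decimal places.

Sum of female ASFRs = 0.066 + 0.113 + 0.085 + 0.024 + 0.004 + 0.000 + 0.000 = 0.292
GRR = 5 × 0.292 = 1.46

1.460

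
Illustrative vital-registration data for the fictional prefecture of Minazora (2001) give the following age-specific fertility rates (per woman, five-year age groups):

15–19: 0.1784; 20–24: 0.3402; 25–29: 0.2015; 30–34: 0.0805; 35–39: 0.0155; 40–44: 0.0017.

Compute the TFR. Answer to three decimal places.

4.089

Sum of ASFRs = 0.1784 + 0.3402 + 0.2015 + 0.0805 + 0.0155 + 0.0017 = 0.8178
TFR = 5 × 0.8178 = 4.089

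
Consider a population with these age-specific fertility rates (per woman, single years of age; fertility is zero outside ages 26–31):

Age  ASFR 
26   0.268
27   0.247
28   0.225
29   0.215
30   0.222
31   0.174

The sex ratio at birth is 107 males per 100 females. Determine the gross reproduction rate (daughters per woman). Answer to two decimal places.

0.65

Proportion female at birth = 100 / (100 + 107) = 0.48309.
Sum of ASFRs = 0.268 + 0.247 + 0.225 + 0.215 + 0.222 + 0.174 = 1.351
TFR = 1.351
GRR = 0.48309 × 1.351 = 0.65265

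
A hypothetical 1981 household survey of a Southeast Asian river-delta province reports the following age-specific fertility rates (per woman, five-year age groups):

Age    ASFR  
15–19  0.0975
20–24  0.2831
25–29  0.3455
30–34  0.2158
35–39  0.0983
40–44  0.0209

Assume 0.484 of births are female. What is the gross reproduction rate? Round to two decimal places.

2.57

Proportion female at birth = 0.484.
Sum of ASFRs = 0.0975 + 0.2831 + 0.3455 + 0.2158 + 0.0983 + 0.0209 = 1.0611
TFR = 5 × 1.0611 = 5.3055
GRR = 0.484 × 5.3055 = 2.56786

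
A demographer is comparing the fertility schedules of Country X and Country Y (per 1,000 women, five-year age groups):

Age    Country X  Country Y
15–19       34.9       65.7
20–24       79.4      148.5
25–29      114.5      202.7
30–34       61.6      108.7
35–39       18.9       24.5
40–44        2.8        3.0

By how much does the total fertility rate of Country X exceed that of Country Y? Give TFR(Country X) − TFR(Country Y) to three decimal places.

-1.205

Country X:
  Sum of ASFRs = 34.9 + 79.4 + 114.5 + 61.6 + 18.9 + 2.8 = 312.1
  TFR = 5 × 312.1 / 1000 = 1.5605
Country Y:
  Sum of ASFRs = 65.7 + 148.5 + 202.7 + 108.7 + 24.5 + 3.0 = 553.1
  TFR = 5 × 553.1 / 1000 = 2.7655
Difference = 1.5605 − 2.7655 = -1.205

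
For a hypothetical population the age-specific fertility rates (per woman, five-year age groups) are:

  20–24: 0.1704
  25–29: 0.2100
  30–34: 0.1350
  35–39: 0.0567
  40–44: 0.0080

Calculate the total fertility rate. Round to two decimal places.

2.90

Sum of ASFRs = 0.1704 + 0.2100 + 0.1350 + 0.0567 + 0.0080 = 0.5801
TFR = 5 × 0.5801 = 2.9005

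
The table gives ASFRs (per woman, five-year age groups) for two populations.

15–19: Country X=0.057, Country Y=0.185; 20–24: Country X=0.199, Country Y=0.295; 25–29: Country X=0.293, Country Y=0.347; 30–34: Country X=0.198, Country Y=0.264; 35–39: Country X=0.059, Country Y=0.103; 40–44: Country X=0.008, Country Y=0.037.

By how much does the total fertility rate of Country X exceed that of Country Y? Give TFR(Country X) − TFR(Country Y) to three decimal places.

-2.085

Country X:
  Sum of ASFRs = 0.057 + 0.199 + 0.293 + 0.198 + 0.059 + 0.008 = 0.814
  TFR = 5 × 0.814 = 4.07
Country Y:
  Sum of ASFRs = 0.185 + 0.295 + 0.347 + 0.264 + 0.103 + 0.037 = 1.231
  TFR = 5 × 1.231 = 6.155
Difference = 4.07 − 6.155 = -2.085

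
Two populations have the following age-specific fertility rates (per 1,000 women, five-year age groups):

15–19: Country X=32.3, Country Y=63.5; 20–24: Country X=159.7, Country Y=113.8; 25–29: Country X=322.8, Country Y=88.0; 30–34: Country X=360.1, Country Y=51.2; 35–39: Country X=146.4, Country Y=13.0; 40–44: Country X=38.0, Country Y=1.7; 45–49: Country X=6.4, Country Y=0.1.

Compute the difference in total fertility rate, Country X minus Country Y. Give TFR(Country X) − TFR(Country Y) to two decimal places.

Country X:
  Sum of ASFRs = 32.3 + 159.7 + 322.8 + 360.1 + 146.4 + 38.0 + 6.4 = 1065.7
  TFR = 5 × 1065.7 / 1000 = 5.3285
Country Y:
  Sum of ASFRs = 63.5 + 113.8 + 88.0 + 51.2 + 13.0 + 1.7 + 0.1 = 331.3
  TFR = 5 × 331.3 / 1000 = 1.6565
Difference = 5.3285 − 1.6565 = 3.672

3.67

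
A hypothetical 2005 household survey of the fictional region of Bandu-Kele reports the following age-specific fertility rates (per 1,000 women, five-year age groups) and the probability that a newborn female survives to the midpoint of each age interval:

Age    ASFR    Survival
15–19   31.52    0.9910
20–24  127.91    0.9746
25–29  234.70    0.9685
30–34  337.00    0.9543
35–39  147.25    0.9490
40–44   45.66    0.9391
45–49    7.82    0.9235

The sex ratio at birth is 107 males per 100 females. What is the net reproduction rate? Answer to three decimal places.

2.161

Proportion female at birth = 100 / (100 + 107) = 0.48309.
Survival-weighted fertility by age (5·fₓ·Sₓ):
  15–19: 5 × 31.52/1000 × 0.9910 = 0.15618
  20–24: 5 × 127.91/1000 × 0.9746 = 0.62331
  25–29: 5 × 234.70/1000 × 0.9685 = 1.13653
  30–34: 5 × 337.00/1000 × 0.9543 = 1.60800
  35–39: 5 × 147.25/1000 × 0.9490 = 0.69870
  40–44: 5 × 45.66/1000 × 0.9391 = 0.21440
  45–49: 5 × 7.82/1000 × 0.9235 = 0.03611
Sum = 4.47323
NRR = 0.48309 × 4.47323 = 2.16097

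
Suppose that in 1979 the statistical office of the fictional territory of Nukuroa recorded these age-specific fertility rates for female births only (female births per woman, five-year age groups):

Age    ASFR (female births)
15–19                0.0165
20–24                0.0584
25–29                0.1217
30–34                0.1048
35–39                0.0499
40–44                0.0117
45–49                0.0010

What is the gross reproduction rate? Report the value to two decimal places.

1.82

Sum of female ASFRs = 0.0165 + 0.0584 + 0.1217 + 0.1048 + 0.0499 + 0.0117 + 0.0010 = 0.3640
GRR = 5 × 0.3640 = 1.82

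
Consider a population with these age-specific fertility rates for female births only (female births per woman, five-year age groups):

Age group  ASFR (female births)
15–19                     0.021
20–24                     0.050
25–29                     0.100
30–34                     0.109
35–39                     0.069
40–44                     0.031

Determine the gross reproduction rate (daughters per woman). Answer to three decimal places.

Sum of female ASFRs = 0.021 + 0.050 + 0.100 + 0.109 + 0.069 + 0.031 = 0.380
GRR = 5 × 0.380 = 1.9

1.900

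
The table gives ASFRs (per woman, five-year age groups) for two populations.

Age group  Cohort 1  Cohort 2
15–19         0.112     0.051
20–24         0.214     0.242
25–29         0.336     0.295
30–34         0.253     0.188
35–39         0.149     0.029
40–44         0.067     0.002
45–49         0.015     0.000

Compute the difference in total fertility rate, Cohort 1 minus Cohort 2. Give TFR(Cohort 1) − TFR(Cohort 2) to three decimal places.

1.695

Cohort 1:
  Sum of ASFRs = 0.112 + 0.214 + 0.336 + 0.253 + 0.149 + 0.067 + 0.015 = 1.146
  TFR = 5 × 1.146 = 5.73
Cohort 2:
  Sum of ASFRs = 0.051 + 0.242 + 0.295 + 0.188 + 0.029 + 0.002 + 0.000 = 0.807
  TFR = 5 × 0.807 = 4.035
Difference = 5.73 − 4.035 = 1.695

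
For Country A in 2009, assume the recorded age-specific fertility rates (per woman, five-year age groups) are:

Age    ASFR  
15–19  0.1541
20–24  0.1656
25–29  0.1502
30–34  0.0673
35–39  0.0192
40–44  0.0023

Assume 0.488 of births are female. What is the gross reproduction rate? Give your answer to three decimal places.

Proportion female at birth = 0.488.
Sum of ASFRs = 0.1541 + 0.1656 + 0.1502 + 0.0673 + 0.0192 + 0.0023 = 0.5587
TFR = 5 × 0.5587 = 2.7935
GRR = 0.488 × 2.7935 = 1.36323

1.363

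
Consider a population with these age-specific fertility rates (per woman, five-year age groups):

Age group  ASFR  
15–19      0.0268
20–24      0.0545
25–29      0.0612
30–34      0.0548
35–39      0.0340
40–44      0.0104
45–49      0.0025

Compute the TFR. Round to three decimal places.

1.221

Sum of ASFRs = 0.0268 + 0.0545 + 0.0612 + 0.0548 + 0.0340 + 0.0104 + 0.0025 = 0.2442
TFR = 5 × 0.2442 = 1.221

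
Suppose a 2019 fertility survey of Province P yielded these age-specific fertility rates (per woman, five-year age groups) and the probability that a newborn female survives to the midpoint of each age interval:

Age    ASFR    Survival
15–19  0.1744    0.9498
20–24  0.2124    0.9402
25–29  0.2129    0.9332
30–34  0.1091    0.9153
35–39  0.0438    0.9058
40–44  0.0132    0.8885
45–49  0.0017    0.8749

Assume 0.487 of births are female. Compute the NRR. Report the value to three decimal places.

Proportion female at birth = 0.487.
Weighting each age-specific rate by interval width and survival:
  15–19: 5 × 0.1744 × 0.9498 = 0.82823
  20–24: 5 × 0.2124 × 0.9402 = 0.99849
  25–29: 5 × 0.2129 × 0.9332 = 0.99339
  30–34: 5 × 0.1091 × 0.9153 = 0.49930
  35–39: 5 × 0.0438 × 0.9058 = 0.19837
  40–44: 5 × 0.0132 × 0.8885 = 0.05864
  45–49: 5 × 0.0017 × 0.8749 = 0.00744
Sum = 3.58386
NRR = 0.487 × 3.58386 = 1.74534

1.745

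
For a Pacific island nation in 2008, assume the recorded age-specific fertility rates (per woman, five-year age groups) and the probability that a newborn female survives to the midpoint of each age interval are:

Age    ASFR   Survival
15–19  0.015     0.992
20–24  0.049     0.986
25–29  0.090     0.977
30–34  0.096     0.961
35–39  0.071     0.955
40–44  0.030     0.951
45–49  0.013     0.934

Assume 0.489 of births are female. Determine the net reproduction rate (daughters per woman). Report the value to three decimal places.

Proportion female at birth = 0.489.
Each age group contributes 5 × ASFR × survival:
  15–19: 5 × 0.015 × 0.992 = 0.07440
  20–24: 5 × 0.049 × 0.986 = 0.24157
  25–29: 5 × 0.090 × 0.977 = 0.43965
  30–34: 5 × 0.096 × 0.961 = 0.46128
  35–39: 5 × 0.071 × 0.955 = 0.33903
  40–44: 5 × 0.030 × 0.951 = 0.14265
  45–49: 5 × 0.013 × 0.934 = 0.06071
Sum = 1.75929
NRR = 0.489 × 1.75929 = 0.86029
NRR < 1, so the cohort does not fully replace itself.

0.860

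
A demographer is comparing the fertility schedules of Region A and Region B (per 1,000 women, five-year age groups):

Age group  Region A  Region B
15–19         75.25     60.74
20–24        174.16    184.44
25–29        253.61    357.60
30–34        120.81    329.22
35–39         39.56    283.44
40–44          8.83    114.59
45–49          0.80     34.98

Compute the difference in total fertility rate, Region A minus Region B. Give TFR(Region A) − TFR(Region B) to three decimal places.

Region A:
  Sum of ASFRs = 75.25 + 174.16 + 253.61 + 120.81 + 39.56 + 8.83 + 0.80 = 673.02
  TFR = 5 × 673.02 / 1000 = 3.3651
Region B:
  Sum of ASFRs = 60.74 + 184.44 + 357.60 + 329.22 + 283.44 + 114.59 + 34.98 = 1365.01
  TFR = 5 × 1365.01 / 1000 = 6.82505
Difference = 3.3651 − 6.82505 = -3.45995

-3.460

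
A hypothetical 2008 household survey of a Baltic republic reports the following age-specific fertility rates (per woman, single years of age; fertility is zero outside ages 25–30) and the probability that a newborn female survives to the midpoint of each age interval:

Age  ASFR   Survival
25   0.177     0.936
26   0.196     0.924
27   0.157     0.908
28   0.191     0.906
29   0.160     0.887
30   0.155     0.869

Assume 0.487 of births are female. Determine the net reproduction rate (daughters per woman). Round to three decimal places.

0.457

Proportion female at birth = 0.487.
Per-age-group product (1 × ASFR × survival probability):
  25: 1 × 0.177 × 0.936 = 0.16567
  26: 1 × 0.196 × 0.924 = 0.18110
  27: 1 × 0.157 × 0.908 = 0.14256
  28: 1 × 0.191 × 0.906 = 0.17305
  29: 1 × 0.160 × 0.887 = 0.14192
  30: 1 × 0.155 × 0.869 = 0.13470
Sum = 0.93900
NRR = 0.487 × 0.93900 = 0.45729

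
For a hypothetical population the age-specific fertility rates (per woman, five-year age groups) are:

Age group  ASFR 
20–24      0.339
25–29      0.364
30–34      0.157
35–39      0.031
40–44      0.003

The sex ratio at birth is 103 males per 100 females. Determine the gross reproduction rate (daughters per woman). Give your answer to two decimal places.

2.20

Proportion female at birth = 100 / (100 + 103) = 0.49261.
Sum of ASFRs = 0.339 + 0.364 + 0.157 + 0.031 + 0.003 = 0.894
TFR = 5 × 0.894 = 4.47
GRR = 0.49261 × 4.47 = 2.20197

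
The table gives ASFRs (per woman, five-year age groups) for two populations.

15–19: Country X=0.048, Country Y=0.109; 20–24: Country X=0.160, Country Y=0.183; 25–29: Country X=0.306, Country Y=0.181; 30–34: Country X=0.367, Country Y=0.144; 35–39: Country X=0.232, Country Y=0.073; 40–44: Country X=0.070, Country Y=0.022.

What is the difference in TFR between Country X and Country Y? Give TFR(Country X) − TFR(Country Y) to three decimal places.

Country X:
  Sum of ASFRs = 0.048 + 0.160 + 0.306 + 0.367 + 0.232 + 0.070 = 1.183
  TFR = 5 × 1.183 = 5.915
Country Y:
  Sum of ASFRs = 0.109 + 0.183 + 0.181 + 0.144 + 0.073 + 0.022 = 0.712
  TFR = 5 × 0.712 = 3.56
Difference = 5.915 − 3.56 = 2.355

2.355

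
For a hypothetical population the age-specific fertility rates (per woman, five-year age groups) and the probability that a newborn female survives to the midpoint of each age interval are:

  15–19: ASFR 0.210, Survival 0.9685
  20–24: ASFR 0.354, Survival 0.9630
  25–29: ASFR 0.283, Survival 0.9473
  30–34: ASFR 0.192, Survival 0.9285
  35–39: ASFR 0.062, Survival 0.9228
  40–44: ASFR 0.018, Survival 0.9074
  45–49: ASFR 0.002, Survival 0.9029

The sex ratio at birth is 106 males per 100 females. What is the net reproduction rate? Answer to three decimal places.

Proportion female at birth = 100 / (100 + 106) = 0.48544.
Each age group contributes 5 × ASFR × survival:
  15–19: 5 × 0.210 × 0.9685 = 1.01693
  20–24: 5 × 0.354 × 0.9630 = 1.70451
  25–29: 5 × 0.283 × 0.9473 = 1.34043
  30–34: 5 × 0.192 × 0.9285 = 0.89136
  35–39: 5 × 0.062 × 0.9228 = 0.28607
  40–44: 5 × 0.018 × 0.9074 = 0.08167
  45–49: 5 × 0.002 × 0.9029 = 0.00903
Sum = 5.33000
NRR = 0.48544 × 5.33000 = 2.58740
NRR > 1, so each generation more than replaces itself.

2.587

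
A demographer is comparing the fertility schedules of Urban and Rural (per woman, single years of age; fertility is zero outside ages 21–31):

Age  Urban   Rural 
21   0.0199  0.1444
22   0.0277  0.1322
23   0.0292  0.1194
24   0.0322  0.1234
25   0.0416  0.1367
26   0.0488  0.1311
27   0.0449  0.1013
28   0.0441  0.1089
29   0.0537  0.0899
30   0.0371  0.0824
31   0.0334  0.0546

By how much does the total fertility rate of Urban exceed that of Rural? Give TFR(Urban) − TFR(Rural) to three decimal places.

-0.812

Urban:
  Sum of ASFRs = 0.0199 + 0.0277 + 0.0292 + 0.0322 + 0.0416 + 0.0488 + 0.0449 + 0.0441 + 0.0537 + 0.0371 + 0.0334 = 0.4126
  TFR = 0.4126
Rural:
  Sum of ASFRs = 0.1444 + 0.1322 + 0.1194 + 0.1234 + 0.1367 + 0.1311 + 0.1013 + 0.1089 + 0.0899 + 0.0824 + 0.0546 = 1.2243
  TFR = 1.2243
Difference = 0.4126 − 1.2243 = -0.8117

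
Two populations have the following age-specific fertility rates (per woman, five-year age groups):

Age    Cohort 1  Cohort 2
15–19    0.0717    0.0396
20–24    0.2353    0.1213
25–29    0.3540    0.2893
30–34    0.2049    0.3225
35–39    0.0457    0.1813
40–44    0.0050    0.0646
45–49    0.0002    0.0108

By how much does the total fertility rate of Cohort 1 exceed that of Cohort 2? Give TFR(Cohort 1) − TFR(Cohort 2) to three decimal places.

-0.563

Cohort 1:
  Sum of ASFRs = 0.0717 + 0.2353 + 0.3540 + 0.2049 + 0.0457 + 0.0050 + 0.0002 = 0.9168
  TFR = 5 × 0.9168 = 4.584
Cohort 2:
  Sum of ASFRs = 0.0396 + 0.1213 + 0.2893 + 0.3225 + 0.1813 + 0.0646 + 0.0108 = 1.0294
  TFR = 5 × 1.0294 = 5.147
Difference = 4.584 − 5.147 = -0.563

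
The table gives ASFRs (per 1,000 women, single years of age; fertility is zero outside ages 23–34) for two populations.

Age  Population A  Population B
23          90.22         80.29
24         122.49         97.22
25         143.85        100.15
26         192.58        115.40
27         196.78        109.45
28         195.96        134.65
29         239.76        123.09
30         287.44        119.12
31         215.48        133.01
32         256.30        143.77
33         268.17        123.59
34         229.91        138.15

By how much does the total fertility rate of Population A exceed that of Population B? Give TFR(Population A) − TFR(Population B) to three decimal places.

1.021

Population A:
  Sum of ASFRs = 90.22 + 122.49 + 143.85 + 192.58 + 196.78 + 195.96 + 239.76 + 287.44 + 215.48 + 256.30 + 268.17 + 229.91 = 2438.94
  TFR = 2438.94 / 1000 = 2.43894
Population B:
  Sum of ASFRs = 80.29 + 97.22 + 100.15 + 115.40 + 109.45 + 134.65 + 123.09 + 119.12 + 133.01 + 143.77 + 123.59 + 138.15 = 1417.89
  TFR = 1417.89 / 1000 = 1.41789
Difference = 2.43894 − 1.41789 = 1.02105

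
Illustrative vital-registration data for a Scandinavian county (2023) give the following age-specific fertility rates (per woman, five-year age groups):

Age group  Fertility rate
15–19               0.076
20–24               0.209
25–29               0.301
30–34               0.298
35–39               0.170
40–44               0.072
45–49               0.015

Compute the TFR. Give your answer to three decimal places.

5.705

Sum of ASFRs = 0.076 + 0.209 + 0.301 + 0.298 + 0.170 + 0.072 + 0.015 = 1.141
TFR = 5 × 1.141 = 5.705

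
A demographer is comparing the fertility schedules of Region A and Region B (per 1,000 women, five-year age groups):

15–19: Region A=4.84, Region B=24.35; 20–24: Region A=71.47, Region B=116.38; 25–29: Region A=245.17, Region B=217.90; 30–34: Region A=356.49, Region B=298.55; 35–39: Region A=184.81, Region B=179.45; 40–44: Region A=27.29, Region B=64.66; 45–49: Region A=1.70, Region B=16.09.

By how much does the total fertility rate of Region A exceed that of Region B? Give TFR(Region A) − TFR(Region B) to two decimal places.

-0.13

Region A:
  Sum of ASFRs = 4.84 + 71.47 + 245.17 + 356.49 + 184.81 + 27.29 + 1.70 = 891.77
  TFR = 5 × 891.77 / 1000 = 4.45885
Region B:
  Sum of ASFRs = 24.35 + 116.38 + 217.90 + 298.55 + 179.45 + 64.66 + 16.09 = 917.38
  TFR = 5 × 917.38 / 1000 = 4.5869
Difference = 4.45885 − 4.5869 = -0.12805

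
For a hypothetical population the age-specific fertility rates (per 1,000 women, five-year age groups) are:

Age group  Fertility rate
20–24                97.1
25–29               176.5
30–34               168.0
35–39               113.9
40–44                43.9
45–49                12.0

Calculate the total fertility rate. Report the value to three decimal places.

3.057

Sum of ASFRs = 97.1 + 176.5 + 168.0 + 113.9 + 43.9 + 12.0 = 611.4
TFR = 5 × 611.4 / 1000 = 3.057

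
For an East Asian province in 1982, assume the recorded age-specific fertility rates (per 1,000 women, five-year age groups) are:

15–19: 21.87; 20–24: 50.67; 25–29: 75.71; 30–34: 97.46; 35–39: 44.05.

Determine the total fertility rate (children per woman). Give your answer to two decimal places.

1.45

Sum of ASFRs = 21.87 + 50.67 + 75.71 + 97.46 + 44.05 = 289.76
TFR = 5 × 289.76 / 1000 = 1.4488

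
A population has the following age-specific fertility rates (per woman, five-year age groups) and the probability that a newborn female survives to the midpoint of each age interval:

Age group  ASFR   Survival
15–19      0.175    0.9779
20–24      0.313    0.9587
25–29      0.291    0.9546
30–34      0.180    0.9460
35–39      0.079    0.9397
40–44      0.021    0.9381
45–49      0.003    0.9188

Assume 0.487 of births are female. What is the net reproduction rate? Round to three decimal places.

Proportion female at birth = 0.487.
Each age group contributes 5 × ASFR × survival:
  15–19: 5 × 0.175 × 0.9779 = 0.85566
  20–24: 5 × 0.313 × 0.9587 = 1.50037
  25–29: 5 × 0.291 × 0.9546 = 1.38894
  30–34: 5 × 0.180 × 0.9460 = 0.85140
  35–39: 5 × 0.079 × 0.9397 = 0.37118
  40–44: 5 × 0.021 × 0.9381 = 0.09850
  45–49: 5 × 0.003 × 0.9188 = 0.01378
Sum = 5.07983
NRR = 0.487 × 5.07983 = 2.47388
NRR > 1, so each generation more than replaces itself.

2.474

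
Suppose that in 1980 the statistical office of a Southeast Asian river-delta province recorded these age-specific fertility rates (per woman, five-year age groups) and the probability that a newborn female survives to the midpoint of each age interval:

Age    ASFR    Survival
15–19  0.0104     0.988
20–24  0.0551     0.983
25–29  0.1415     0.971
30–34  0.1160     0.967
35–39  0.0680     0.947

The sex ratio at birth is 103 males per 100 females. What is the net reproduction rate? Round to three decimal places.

0.932

Proportion female at birth = 100 / (100 + 103) = 0.49261.
Each age group contributes 5 × ASFR × survival:
  15–19: 5 × 0.0104 × 0.988 = 0.05138
  20–24: 5 × 0.0551 × 0.983 = 0.27082
  25–29: 5 × 0.1415 × 0.971 = 0.68698
  30–34: 5 × 0.1160 × 0.967 = 0.56086
  35–39: 5 × 0.0680 × 0.947 = 0.32198
Sum = 1.89202
NRR = 0.49261 × 1.89202 = 0.93203
NRR < 1, so the cohort does not fully replace itself.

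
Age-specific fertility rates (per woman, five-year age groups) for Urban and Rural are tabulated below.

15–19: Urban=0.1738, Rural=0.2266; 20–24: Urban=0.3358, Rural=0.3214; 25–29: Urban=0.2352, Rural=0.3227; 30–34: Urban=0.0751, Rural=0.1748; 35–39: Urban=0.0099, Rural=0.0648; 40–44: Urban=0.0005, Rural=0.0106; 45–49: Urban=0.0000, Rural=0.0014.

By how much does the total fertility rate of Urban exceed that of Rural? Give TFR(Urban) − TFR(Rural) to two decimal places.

Urban:
  Sum of ASFRs = 0.1738 + 0.3358 + 0.2352 + 0.0751 + 0.0099 + 0.0005 + 0.0000 = 0.8303
  TFR = 5 × 0.8303 = 4.1515
Rural:
  Sum of ASFRs = 0.2266 + 0.3214 + 0.3227 + 0.1748 + 0.0648 + 0.0106 + 0.0014 = 1.1223
  TFR = 5 × 1.1223 = 5.6115
Difference = 4.1515 − 5.6115 = -1.46

-1.46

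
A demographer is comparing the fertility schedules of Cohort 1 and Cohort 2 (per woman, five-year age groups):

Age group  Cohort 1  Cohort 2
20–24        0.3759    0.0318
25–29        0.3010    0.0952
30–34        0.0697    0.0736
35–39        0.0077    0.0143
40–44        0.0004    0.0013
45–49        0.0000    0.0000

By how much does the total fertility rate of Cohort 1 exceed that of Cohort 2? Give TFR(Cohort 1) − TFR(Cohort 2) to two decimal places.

Cohort 1:
  Sum of ASFRs = 0.3759 + 0.3010 + 0.0697 + 0.0077 + 0.0004 + 0.0000 = 0.7547
  TFR = 5 × 0.7547 = 3.7735
Cohort 2:
  Sum of ASFRs = 0.0318 + 0.0952 + 0.0736 + 0.0143 + 0.0013 + 0.0000 = 0.2162
  TFR = 5 × 0.2162 = 1.081
Difference = 3.7735 − 1.081 = 2.6925

2.69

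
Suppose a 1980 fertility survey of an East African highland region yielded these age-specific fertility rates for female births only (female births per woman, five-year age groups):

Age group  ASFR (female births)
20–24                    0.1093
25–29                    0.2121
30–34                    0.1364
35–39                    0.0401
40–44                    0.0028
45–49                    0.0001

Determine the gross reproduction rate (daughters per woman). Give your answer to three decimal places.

Sum of female ASFRs = 0.1093 + 0.2121 + 0.1364 + 0.0401 + 0.0028 + 0.0001 = 0.5008
GRR = 5 × 0.5008 = 2.504

2.504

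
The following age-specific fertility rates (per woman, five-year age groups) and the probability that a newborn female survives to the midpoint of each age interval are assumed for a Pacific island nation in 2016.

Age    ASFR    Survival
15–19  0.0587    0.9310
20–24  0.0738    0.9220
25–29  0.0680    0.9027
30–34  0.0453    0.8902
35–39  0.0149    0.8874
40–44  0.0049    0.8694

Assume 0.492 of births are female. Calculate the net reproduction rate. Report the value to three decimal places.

Proportion female at birth = 0.492.
Each age group contributes 5 × ASFR × survival:
  15–19: 5 × 0.0587 × 0.9310 = 0.27325
  20–24: 5 × 0.0738 × 0.9220 = 0.34022
  25–29: 5 × 0.0680 × 0.9027 = 0.30692
  30–34: 5 × 0.0453 × 0.8902 = 0.20163
  35–39: 5 × 0.0149 × 0.8874 = 0.06611
  40–44: 5 × 0.0049 × 0.8694 = 0.02130
Sum = 1.20943
NRR = 0.492 × 1.20943 = 0.59504

0.595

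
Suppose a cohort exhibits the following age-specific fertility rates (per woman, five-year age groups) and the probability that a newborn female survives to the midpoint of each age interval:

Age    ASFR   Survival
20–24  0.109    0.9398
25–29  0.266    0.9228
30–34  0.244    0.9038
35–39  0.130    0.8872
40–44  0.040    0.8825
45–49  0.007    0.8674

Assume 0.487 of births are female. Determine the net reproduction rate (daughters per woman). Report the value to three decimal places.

Proportion female at birth = 0.487.
Survival-weighted fertility by age (5·fₓ·Sₓ):
  20–24: 5 × 0.109 × 0.9398 = 0.51219
  25–29: 5 × 0.266 × 0.9228 = 1.22732
  30–34: 5 × 0.244 × 0.9038 = 1.10264
  35–39: 5 × 0.130 × 0.8872 = 0.57668
  40–44: 5 × 0.040 × 0.8825 = 0.17650
  45–49: 5 × 0.007 × 0.8674 = 0.03036
Sum = 3.62569
NRR = 0.487 × 3.62569 = 1.76571

1.766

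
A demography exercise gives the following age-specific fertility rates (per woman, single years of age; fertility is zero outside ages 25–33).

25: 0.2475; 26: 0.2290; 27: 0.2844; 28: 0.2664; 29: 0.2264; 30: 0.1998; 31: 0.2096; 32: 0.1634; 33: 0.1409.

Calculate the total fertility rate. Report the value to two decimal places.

1.97

Sum of ASFRs = 0.2475 + 0.2290 + 0.2844 + 0.2664 + 0.2264 + 0.1998 + 0.2096 + 0.1634 + 0.1409 = 1.9674
TFR = 1.9674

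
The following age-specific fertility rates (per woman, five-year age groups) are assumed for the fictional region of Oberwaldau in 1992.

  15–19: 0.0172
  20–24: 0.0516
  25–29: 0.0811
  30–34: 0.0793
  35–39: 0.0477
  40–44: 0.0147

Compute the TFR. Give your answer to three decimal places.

Sum of ASFRs = 0.0172 + 0.0516 + 0.0811 + 0.0793 + 0.0477 + 0.0147 = 0.2916
TFR = 5 × 0.2916 = 1.458

1.458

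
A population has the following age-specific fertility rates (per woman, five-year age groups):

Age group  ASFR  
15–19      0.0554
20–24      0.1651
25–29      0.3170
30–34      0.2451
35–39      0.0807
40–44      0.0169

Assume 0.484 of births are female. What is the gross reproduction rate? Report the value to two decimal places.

2.13

Proportion female at birth = 0.484.
Sum of ASFRs = 0.0554 + 0.1651 + 0.3170 + 0.2451 + 0.0807 + 0.0169 = 0.8802
TFR = 5 × 0.8802 = 4.401
GRR = 0.484 × 4.401 = 2.13008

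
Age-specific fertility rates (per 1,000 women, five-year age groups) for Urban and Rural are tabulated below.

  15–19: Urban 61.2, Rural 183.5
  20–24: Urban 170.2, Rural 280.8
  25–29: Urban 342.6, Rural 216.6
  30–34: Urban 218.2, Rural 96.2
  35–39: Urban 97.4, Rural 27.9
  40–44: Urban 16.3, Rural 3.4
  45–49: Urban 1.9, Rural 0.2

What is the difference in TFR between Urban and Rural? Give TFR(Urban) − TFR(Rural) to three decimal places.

0.496

Urban:
  Sum of ASFRs = 61.2 + 170.2 + 342.6 + 218.2 + 97.4 + 16.3 + 1.9 = 907.8
  TFR = 5 × 907.8 / 1000 = 4.539
Rural:
  Sum of ASFRs = 183.5 + 280.8 + 216.6 + 96.2 + 27.9 + 3.4 + 0.2 = 808.6
  TFR = 5 × 808.6 / 1000 = 4.043
Difference = 4.539 − 4.043 = 0.496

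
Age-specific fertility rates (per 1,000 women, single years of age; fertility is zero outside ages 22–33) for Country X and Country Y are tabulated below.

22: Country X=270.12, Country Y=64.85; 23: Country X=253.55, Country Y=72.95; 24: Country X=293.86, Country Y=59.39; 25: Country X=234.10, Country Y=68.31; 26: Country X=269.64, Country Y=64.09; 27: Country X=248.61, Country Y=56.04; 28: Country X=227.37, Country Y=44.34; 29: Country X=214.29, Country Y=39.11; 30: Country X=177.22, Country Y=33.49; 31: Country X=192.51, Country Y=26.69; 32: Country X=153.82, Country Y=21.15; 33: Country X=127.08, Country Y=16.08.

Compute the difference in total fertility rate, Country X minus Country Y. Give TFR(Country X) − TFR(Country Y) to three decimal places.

Country X:
  Sum of ASFRs = 270.12 + 253.55 + 293.86 + 234.10 + 269.64 + 248.61 + 227.37 + 214.29 + 177.22 + 192.51 + 153.82 + 127.08 = 2662.17
  TFR = 2662.17 / 1000 = 2.66217
Country Y:
  Sum of ASFRs = 64.85 + 72.95 + 59.39 + 68.31 + 64.09 + 56.04 + 44.34 + 39.11 + 33.49 + 26.69 + 21.15 + 16.08 = 566.49
  TFR = 566.49 / 1000 = 0.56649
Difference = 2.66217 − 0.56649 = 2.09568

2.096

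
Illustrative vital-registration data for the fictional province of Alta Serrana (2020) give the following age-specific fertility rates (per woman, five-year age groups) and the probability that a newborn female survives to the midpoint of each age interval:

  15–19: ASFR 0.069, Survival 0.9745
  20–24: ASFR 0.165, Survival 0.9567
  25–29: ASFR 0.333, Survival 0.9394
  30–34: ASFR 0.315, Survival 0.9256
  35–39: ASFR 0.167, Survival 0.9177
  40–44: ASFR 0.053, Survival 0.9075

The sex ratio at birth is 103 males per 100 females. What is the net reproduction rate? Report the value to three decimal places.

2.539

Proportion female at birth = 100 / (100 + 103) = 0.49261.
Per-age-group product (5 × ASFR × survival probability):
  15–19: 5 × 0.069 × 0.9745 = 0.33620
  20–24: 5 × 0.165 × 0.9567 = 0.78928
  25–29: 5 × 0.333 × 0.9394 = 1.56410
  30–34: 5 × 0.315 × 0.9256 = 1.45782
  35–39: 5 × 0.167 × 0.9177 = 0.76628
  40–44: 5 × 0.053 × 0.9075 = 0.24049
Sum = 5.15417
NRR = 0.49261 × 5.15417 = 2.53900
An NRR exceeding 1 indicates intrinsic growth under these rates.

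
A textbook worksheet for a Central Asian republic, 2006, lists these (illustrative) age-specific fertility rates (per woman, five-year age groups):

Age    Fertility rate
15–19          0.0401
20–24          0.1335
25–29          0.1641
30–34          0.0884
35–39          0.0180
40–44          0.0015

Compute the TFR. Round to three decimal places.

2.228

Sum of ASFRs = 0.0401 + 0.1335 + 0.1641 + 0.0884 + 0.0180 + 0.0015 = 0.4456
TFR = 5 × 0.4456 = 2.228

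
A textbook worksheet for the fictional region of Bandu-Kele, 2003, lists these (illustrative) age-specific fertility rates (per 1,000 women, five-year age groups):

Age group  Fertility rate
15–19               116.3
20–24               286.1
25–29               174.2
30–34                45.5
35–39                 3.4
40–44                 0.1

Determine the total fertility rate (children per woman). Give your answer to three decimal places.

3.128

Sum of ASFRs = 116.3 + 286.1 + 174.2 + 45.5 + 3.4 + 0.1 = 625.6
TFR = 5 × 625.6 / 1000 = 3.128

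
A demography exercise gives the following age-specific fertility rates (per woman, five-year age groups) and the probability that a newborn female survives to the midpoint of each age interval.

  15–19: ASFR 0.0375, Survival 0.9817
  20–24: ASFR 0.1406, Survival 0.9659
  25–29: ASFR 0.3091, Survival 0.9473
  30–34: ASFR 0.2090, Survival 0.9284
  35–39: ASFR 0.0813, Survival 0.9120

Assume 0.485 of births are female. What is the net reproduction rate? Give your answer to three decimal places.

Proportion female at birth = 0.485.
Survival-weighted fertility by age (5·fₓ·Sₓ):
  15–19: 5 × 0.0375 × 0.9817 = 0.18407
  20–24: 5 × 0.1406 × 0.9659 = 0.67903
  25–29: 5 × 0.3091 × 0.9473 = 1.46405
  30–34: 5 × 0.2090 × 0.9284 = 0.97018
  35–39: 5 × 0.0813 × 0.9120 = 0.37073
Sum = 3.66806
NRR = 0.485 × 3.66806 = 1.77901
An NRR exceeding 1 indicates intrinsic growth under these rates.

1.779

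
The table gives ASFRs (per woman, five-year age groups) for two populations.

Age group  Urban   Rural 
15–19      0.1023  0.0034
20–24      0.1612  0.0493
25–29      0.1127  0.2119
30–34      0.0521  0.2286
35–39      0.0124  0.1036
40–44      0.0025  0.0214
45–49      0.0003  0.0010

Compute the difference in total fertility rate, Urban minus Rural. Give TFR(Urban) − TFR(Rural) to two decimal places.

-0.88

Urban:
  Sum of ASFRs = 0.1023 + 0.1612 + 0.1127 + 0.0521 + 0.0124 + 0.0025 + 0.0003 = 0.4435
  TFR = 5 × 0.4435 = 2.2175
Rural:
  Sum of ASFRs = 0.0034 + 0.0493 + 0.2119 + 0.2286 + 0.1036 + 0.0214 + 0.0010 = 0.6192
  TFR = 5 × 0.6192 = 3.096
Difference = 2.2175 − 3.096 = -0.8785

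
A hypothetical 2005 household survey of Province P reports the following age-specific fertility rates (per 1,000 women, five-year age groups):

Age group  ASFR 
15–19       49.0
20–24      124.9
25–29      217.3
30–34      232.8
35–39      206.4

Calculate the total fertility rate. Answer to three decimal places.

Sum of ASFRs = 49.0 + 124.9 + 217.3 + 232.8 + 206.4 = 830.4
TFR = 5 × 830.4 / 1000 = 4.152

4.152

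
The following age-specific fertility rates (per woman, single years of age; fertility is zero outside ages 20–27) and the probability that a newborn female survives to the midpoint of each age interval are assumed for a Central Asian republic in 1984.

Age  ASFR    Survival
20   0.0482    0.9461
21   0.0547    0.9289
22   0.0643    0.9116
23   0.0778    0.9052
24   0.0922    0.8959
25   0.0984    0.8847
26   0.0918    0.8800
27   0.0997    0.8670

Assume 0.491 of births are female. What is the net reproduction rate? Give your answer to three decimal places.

Proportion female at birth = 0.491.
Weighting each age-specific rate by interval width and survival:
  20: 1 × 0.0482 × 0.9461 = 0.04560
  21: 1 × 0.0547 × 0.9289 = 0.05081
  22: 1 × 0.0643 × 0.9116 = 0.05862
  23: 1 × 0.0778 × 0.9052 = 0.07042
  24: 1 × 0.0922 × 0.8959 = 0.08260
  25: 1 × 0.0984 × 0.8847 = 0.08705
  26: 1 × 0.0918 × 0.8800 = 0.08078
  27: 1 × 0.0997 × 0.8670 = 0.08644
Sum = 0.56232
NRR = 0.491 × 0.56232 = 0.27610

0.276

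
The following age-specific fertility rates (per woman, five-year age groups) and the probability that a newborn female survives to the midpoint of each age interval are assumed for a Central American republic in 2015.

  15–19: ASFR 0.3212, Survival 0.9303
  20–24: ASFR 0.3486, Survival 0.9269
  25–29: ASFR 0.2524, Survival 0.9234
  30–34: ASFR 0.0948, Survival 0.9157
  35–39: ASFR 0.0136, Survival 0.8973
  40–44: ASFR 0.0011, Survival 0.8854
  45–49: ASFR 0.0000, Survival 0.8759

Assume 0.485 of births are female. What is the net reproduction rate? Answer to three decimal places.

2.316

Proportion female at birth = 0.485.
Each age group contributes 5 × ASFR × survival:
  15–19: 5 × 0.3212 × 0.9303 = 1.49406
  20–24: 5 × 0.3486 × 0.9269 = 1.61559
  25–29: 5 × 0.2524 × 0.9234 = 1.16533
  30–34: 5 × 0.0948 × 0.9157 = 0.43404
  35–39: 5 × 0.0136 × 0.8973 = 0.06102
  40–44: 5 × 0.0011 × 0.8854 = 0.00487
  45–49: 5 × 0.0000 × 0.8759 = 0.00000
Sum = 4.77491
NRR = 0.485 × 4.77491 = 2.31583
An NRR exceeding 1 indicates intrinsic growth under these rates.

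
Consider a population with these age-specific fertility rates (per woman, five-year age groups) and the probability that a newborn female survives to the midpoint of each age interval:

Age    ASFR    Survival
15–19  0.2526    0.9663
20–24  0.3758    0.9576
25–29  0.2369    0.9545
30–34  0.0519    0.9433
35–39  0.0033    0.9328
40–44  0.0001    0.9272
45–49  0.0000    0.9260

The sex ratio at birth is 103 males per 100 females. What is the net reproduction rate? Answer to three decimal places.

Proportion female at birth = 100 / (100 + 103) = 0.49261.
Per-age-group product (5 × ASFR × survival probability):
  15–19: 5 × 0.2526 × 0.9663 = 1.22044
  20–24: 5 × 0.3758 × 0.9576 = 1.79933
  25–29: 5 × 0.2369 × 0.9545 = 1.13061
  30–34: 5 × 0.0519 × 0.9433 = 0.24479
  35–39: 5 × 0.0033 × 0.9328 = 0.01539
  40–44: 5 × 0.0001 × 0.9272 = 0.00046
  45–49: 5 × 0.0000 × 0.9260 = 0.00000
Sum = 4.41102
NRR = 0.49261 × 4.41102 = 2.17291
With NRR above 1 the population is above replacement fertility.

2.173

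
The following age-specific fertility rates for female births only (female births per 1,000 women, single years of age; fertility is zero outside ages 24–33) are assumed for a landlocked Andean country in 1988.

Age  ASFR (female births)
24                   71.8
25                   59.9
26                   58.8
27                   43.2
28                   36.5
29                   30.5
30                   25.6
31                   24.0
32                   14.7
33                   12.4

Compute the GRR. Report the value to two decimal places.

Sum of female ASFRs = 71.8 + 59.9 + 58.8 + 43.2 + 36.5 + 30.5 + 25.6 + 24.0 + 14.7 + 12.4 = 377.4
GRR = 377.4 / 1000 = 0.3774

0.38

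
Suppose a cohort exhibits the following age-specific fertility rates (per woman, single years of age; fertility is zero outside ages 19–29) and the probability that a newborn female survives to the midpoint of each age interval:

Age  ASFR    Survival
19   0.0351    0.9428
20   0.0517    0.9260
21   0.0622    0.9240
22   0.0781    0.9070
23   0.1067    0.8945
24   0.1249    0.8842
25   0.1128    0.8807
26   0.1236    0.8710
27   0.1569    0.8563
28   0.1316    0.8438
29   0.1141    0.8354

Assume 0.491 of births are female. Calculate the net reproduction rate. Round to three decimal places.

0.473

Proportion female at birth = 0.491.
Per-age-group product (1 × ASFR × survival probability):
  19: 1 × 0.0351 × 0.9428 = 0.03309
  20: 1 × 0.0517 × 0.9260 = 0.04787
  21: 1 × 0.0622 × 0.9240 = 0.05747
  22: 1 × 0.0781 × 0.9070 = 0.07084
  23: 1 × 0.1067 × 0.8945 = 0.09544
  24: 1 × 0.1249 × 0.8842 = 0.11044
  25: 1 × 0.1128 × 0.8807 = 0.09934
  26: 1 × 0.1236 × 0.8710 = 0.10766
  27: 1 × 0.1569 × 0.8563 = 0.13435
  28: 1 × 0.1316 × 0.8438 = 0.11104
  29: 1 × 0.1141 × 0.8354 = 0.09532
Sum = 0.96286
NRR = 0.491 × 0.96286 = 0.47276
An NRR under 1 implies long-run decline under these rates.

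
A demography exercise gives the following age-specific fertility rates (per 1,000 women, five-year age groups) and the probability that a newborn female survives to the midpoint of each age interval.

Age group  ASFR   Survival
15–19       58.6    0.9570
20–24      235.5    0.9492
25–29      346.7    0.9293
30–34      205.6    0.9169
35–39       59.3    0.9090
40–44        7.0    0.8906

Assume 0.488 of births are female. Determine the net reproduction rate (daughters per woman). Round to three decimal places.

2.075

Proportion female at birth = 0.488.
Survival-weighted fertility by age (5·fₓ·Sₓ):
  15–19: 5 × 58.6/1000 × 0.9570 = 0.28040
  20–24: 5 × 235.5/1000 × 0.9492 = 1.11768
  25–29: 5 × 346.7/1000 × 0.9293 = 1.61094
  30–34: 5 × 205.6/1000 × 0.9169 = 0.94257
  35–39: 5 × 59.3/1000 × 0.9090 = 0.26952
  40–44: 5 × 7.0/1000 × 0.8906 = 0.03117
Sum = 4.25228
NRR = 0.488 × 4.25228 = 2.07511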